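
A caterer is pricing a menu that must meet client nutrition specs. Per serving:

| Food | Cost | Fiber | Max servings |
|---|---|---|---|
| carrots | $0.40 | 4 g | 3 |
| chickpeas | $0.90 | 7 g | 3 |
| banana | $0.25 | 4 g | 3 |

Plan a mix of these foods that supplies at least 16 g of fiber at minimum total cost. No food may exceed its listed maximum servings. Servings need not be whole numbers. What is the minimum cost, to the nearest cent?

$1.15

Cost per g of fiber: banana $0.0625, carrots $0.1000, chickpeas $0.1286.
Take 3 servings of banana: +12.0 g fiber for $0.75 (total $0.75, still need 4.0 g).
Take 1 serving of carrots: +4.0 g fiber for $0.40 (total $1.15, still need 0.0 g).
Filling from the cheapest source first is optimal under one linear minimum: $1.15.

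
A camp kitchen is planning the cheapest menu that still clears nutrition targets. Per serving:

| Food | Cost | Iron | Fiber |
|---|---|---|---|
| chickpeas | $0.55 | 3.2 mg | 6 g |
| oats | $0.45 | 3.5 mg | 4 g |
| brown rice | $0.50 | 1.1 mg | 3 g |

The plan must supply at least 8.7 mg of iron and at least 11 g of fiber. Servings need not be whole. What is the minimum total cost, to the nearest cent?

$1.18

An LP optimum is at a vertex; with two nutrient constraints at most two foods are used. Check each candidate.
chickpeas only: max(8.7/3.2, 11/6) = 2.719 servings → $1.50.
oats only: max(8.7/3.5, 11/4) = 2.75 servings → $1.24.
brown rice only: max(8.7/1.1, 11/3) = 7.909 servings → $3.95.
chickpeas + oats with both tight: 0.4512 servings and 2.073 servings → $1.18.
chickpeas + brown rice: the both-tight solution has a negative serving — not a feasible corner.
oats + brown rice with both tight: 2.295 servings and 0.6066 servings → $1.34.
Cheapest feasible corner: $1.18.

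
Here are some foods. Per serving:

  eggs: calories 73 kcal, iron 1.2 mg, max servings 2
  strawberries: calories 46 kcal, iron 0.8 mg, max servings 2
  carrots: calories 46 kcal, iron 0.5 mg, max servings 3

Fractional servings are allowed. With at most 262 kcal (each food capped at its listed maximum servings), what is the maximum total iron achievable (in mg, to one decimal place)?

Iron per kcal: strawberries 0.01739, eggs 0.01644, carrots 0.01087.
Take 2 servings of strawberries: uses 92 kcal, +1.6 mg iron (running total 1.6 mg).
Take 2 servings of eggs: uses 146 kcal, +2.4 mg iron (running total 4.0 mg).
Take 0.5217 servings of carrots: uses 24 kcal, +0.3 mg iron (running total 4.3 mg).
Filling greedily by iron-per-kcal is optimal for one linear limit, giving 4.3 mg.

4.3 mg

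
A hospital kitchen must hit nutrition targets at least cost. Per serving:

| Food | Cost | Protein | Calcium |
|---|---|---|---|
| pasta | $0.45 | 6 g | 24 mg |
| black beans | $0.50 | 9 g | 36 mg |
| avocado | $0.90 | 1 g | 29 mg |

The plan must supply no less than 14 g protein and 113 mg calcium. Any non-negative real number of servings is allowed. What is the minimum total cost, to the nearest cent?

$1.57

With two linear requirements the optimum uses one or two foods; enumerate the corners.
pasta only: max(14/6, 113/24) = 4.708 servings → $2.12.
black beans only: max(14/9, 113/36) = 3.139 servings → $1.57.
avocado only: max(14/1, 113/29) = 14 servings → $12.60.
pasta + black beans (both tight): parallel constraints — no distinct corner.
pasta + avocado with both tight: 1.953 servings and 2.28 servings → $2.93.
black beans + avocado with both tight: 1.302 servings and 2.28 servings → $2.70.
Cheapest feasible corner: $1.57.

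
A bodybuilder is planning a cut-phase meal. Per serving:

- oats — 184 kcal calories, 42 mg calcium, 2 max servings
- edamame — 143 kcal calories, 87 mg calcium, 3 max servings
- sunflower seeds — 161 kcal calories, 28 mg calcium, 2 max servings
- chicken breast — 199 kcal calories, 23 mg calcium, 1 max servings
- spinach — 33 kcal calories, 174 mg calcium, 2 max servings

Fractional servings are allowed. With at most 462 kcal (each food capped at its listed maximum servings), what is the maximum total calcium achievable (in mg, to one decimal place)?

588.9 mg

Calcium per kcal: spinach 5.273, edamame 0.6084, oats 0.2283, sunflower seeds 0.1739, chicken breast 0.1156.
Take 2 servings of spinach: uses 66 kcal, +348.0 mg calcium (running total 348.0 mg).
Take 2.769 servings of edamame: uses 396 kcal, +240.9 mg calcium (running total 588.9 mg).
Greedy by best ratio exhausts the calories allowance optimally: 588.9 mg.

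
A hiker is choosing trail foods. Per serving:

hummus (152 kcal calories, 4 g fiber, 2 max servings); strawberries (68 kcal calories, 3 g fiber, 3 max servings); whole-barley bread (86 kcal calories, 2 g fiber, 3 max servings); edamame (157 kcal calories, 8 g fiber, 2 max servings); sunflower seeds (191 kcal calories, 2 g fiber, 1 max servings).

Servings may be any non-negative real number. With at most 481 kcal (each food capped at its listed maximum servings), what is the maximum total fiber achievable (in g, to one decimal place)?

23.4 g

Fiber per kcal: edamame 0.05096, strawberries 0.04412, hummus 0.02632, whole-barley bread 0.02326, sunflower seeds 0.01047.
Take 2 servings of edamame: uses 314 kcal, +16.0 g fiber (running total 16.0 g).
Take 2.456 servings of strawberries: uses 167 kcal, +7.4 g fiber (running total 23.4 g).
Greedy by best ratio exhausts the calories allowance optimally: 23.4 g.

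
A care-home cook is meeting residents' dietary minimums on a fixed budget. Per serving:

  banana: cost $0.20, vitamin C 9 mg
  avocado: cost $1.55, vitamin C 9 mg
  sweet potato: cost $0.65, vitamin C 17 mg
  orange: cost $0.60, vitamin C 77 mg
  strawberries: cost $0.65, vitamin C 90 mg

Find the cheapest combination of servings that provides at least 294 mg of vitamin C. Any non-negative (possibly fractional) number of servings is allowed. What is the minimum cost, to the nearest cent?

$2.12

Cost per mg of vitamin C: strawberries $0.0072, orange $0.0078, banana $0.0222, sweet potato $0.0382, avocado $0.1722.
With no serving limits, use only strawberries: 294 mg / 90 mg = 3.267 servings × $0.65 = $2.12.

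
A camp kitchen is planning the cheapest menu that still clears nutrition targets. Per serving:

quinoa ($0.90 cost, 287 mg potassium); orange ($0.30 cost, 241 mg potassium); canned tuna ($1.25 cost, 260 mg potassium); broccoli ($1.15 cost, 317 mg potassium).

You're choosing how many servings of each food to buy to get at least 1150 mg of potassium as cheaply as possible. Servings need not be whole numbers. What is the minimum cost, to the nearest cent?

Cost per mg of potassium: orange $0.0012, quinoa $0.0031, broccoli $0.0036, canned tuna $0.0048.
With no serving limits, use only orange: 1150 mg / 241 mg = 4.772 servings × $0.30 = $1.43.

$1.43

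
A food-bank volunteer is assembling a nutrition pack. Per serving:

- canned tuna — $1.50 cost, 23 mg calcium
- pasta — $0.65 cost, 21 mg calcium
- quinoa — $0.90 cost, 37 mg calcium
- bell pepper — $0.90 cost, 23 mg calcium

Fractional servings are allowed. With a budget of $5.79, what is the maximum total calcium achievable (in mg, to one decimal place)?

Calcium per dollar: quinoa 41.11, pasta 32.31, bell pepper 25.56, canned tuna 15.33.
With no serving limits, spend the whole cost allowance on quinoa: $5.79 / $0.90 × 37 mg = 238.0 mg.

238.0 mg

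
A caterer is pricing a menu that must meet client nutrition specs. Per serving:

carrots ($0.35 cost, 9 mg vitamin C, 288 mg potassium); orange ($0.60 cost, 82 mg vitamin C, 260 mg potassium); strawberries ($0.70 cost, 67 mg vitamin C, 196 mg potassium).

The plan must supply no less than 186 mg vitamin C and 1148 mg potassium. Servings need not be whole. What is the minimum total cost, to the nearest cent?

$1.97

A basic optimal solution has at most two foods positive. Try each food alone and each pair with both targets met exactly.
carrots only: max(186/9, 1148/288) = 20.67 servings → $7.23.
orange only: max(186/82, 1148/260) = 4.415 servings → $2.65.
strawberries only: max(186/67, 1148/196) = 5.857 servings → $4.10.
carrots + orange with both tight: 2.152 servings and 2.032 servings → $1.97.
carrots + strawberries with both tight: 2.308 servings and 2.466 servings → $2.53.
orange + strawberries: intersection lies outside the first quadrant.
The minimum over all feasible corners is $1.97.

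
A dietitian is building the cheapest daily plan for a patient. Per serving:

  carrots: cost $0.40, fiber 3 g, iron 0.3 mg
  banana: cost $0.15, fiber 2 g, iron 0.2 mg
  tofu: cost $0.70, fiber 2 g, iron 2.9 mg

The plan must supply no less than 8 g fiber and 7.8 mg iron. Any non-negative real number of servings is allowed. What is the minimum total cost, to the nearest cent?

$2.03

An LP optimum is at a vertex; with two nutrient constraints at most two foods are used. Check each candidate.
carrots only: max(8/3, 7.8/0.3) = 26 servings → $10.40.
banana only: max(8/2, 7.8/0.2) = 39 servings → $5.85.
tofu only: max(8/2, 7.8/2.9) = 4 servings → $2.80.
carrots + banana (both tight): parallel constraints — no distinct corner.
carrots + tofu with both tight: 0.9383 servings and 2.593 servings → $2.19.
banana + tofu with both tight: 1.407 servings and 2.593 servings → $2.03.
The minimum over all feasible corners is $2.03.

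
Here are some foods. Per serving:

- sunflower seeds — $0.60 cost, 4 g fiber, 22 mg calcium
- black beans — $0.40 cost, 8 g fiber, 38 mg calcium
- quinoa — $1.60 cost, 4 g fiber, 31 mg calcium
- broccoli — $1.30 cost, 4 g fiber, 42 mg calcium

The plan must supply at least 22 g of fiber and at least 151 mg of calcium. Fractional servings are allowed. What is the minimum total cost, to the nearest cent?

$1.59

With two linear requirements the optimum uses one or two foods; enumerate the corners.
sunflower seeds only: max(22/4, 151/22) = 6.864 servings → $4.12.
black beans only: max(22/8, 151/38) = 3.974 servings → $1.59.
quinoa only: max(22/4, 151/31) = 5.5 servings → $8.80.
broccoli only: max(22/4, 151/42) = 5.5 servings → $7.15.
sunflower seeds + black beans: the both-tight solution has a negative serving — not a feasible corner.
sunflower seeds + quinoa with both tight: 2.167 servings and 3.333 servings → $6.63.
sunflower seeds + broccoli with both tight: 4 servings and 1.5 servings → $4.35.
black beans + quinoa with both tight: 0.8125 servings and 3.875 servings → $6.53.
black beans + broccoli with both tight: 1.739 servings and 2.022 servings → $3.32.
quinoa + broccoli with both targets exact would need a negative amount; discard.
The minimum over all feasible corners is $1.59.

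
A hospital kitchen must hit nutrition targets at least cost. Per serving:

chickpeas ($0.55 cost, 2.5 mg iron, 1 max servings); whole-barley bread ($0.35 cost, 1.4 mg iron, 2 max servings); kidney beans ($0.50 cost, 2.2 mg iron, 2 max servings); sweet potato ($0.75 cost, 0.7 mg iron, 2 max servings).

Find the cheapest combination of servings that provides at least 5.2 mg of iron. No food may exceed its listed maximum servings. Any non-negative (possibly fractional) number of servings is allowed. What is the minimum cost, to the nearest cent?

Cost per mg of iron: chickpeas $0.2200, kidney beans $0.2273, whole-barley bread $0.2500, sweet potato $1.0714.
Take 1 serving of chickpeas: +2.5 mg iron for $0.55 (total $0.55, still need 2.7 mg).
Take 1.227 servings of kidney beans: +2.7 mg iron for $0.61 (total $1.16, still need 0.0 mg).
Greedy by cheapest-per-mg is optimal for a single linear constraint, so the minimum cost is $1.16.

$1.16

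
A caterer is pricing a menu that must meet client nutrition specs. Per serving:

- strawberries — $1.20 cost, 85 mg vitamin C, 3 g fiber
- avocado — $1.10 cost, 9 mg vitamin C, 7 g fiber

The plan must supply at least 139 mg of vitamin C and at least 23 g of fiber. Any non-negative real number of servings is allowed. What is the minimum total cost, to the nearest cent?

The cheapest plan sits at a corner of the feasible region — with two constraints it uses at most two foods.
strawberries only: max(139/85, 23/3) = 7.667 servings → $9.20.
avocado only: max(139/9, 23/7) = 15.44 servings → $16.99.
strawberries + avocado with both tight: 1.349 servings and 2.708 servings → $4.60.
So the least-cost plan costs $4.60.

$4.60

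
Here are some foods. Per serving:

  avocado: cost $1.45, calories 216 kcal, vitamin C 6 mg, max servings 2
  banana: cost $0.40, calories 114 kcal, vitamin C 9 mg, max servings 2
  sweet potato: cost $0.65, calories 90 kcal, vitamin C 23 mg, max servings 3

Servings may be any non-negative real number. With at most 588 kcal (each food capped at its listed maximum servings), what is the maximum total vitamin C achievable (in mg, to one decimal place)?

Vitamin C per kcal: sweet potato 0.2556, banana 0.07895, avocado 0.02778.
Take 3 servings of sweet potato: uses 270 kcal, +69.0 mg vitamin C (running total 69.0 mg).
Take 2 servings of banana: uses 228 kcal, +18.0 mg vitamin C (running total 87.0 mg).
Take 0.4167 servings of avocado: uses 90 kcal, +2.5 mg vitamin C (running total 89.5 mg).
Filling greedily by vitamin C-per-kcal is optimal for one linear limit, giving 89.5 mg.

89.5 mg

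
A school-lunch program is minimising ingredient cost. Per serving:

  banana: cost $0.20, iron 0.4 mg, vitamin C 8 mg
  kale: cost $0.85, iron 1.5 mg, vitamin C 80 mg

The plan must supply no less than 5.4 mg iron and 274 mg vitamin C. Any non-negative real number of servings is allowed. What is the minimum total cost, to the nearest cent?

banana only: max(5.4/0.4, 274/8) = 34.25 servings → $6.85.
kale only: max(5.4/1.5, 274/80) = 3.6 servings → $3.06.
banana + kale with both tight: 1.05 servings and 3.32 servings → $3.03.
The minimum over all feasible corners is $3.03.

$3.03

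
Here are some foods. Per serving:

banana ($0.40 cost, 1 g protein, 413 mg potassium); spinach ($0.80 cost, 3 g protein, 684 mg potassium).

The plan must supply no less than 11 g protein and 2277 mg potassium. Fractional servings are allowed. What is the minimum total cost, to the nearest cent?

Compare the cost at each extreme point of the feasible region.
banana only: max(11/1, 2277/413) = 11 servings → $4.40.
spinach only: max(11/3, 2277/684) = 3.667 servings → $2.93.
banana + spinach: intersection lies outside the first quadrant.
The minimum over all feasible corners is $2.93.

$2.93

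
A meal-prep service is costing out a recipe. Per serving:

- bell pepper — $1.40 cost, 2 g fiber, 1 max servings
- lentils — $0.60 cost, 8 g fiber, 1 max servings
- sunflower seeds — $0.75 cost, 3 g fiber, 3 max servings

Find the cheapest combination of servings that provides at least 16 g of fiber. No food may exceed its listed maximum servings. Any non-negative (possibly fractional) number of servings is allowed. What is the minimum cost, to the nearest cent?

$2.60

Cost per g of fiber: lentils $0.0750, sunflower seeds $0.2500, bell pepper $0.7000.
Take 1 serving of lentils: +8.0 g fiber for $0.60 (total $0.60, still need 8.0 g).
Take 2.667 servings of sunflower seeds: +8.0 g fiber for $2.00 (total $2.60, still need 0.0 g).
Filling from the cheapest source first is optimal under one linear minimum: $2.60.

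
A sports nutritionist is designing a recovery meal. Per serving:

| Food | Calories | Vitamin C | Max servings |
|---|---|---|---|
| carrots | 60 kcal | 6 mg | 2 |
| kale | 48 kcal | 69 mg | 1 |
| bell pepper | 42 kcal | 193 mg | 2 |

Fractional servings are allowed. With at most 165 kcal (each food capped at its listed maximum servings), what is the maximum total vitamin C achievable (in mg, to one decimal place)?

458.3 mg

Vitamin C per kcal: bell pepper 4.595, kale 1.438, carrots 0.1.
Take 2 servings of bell pepper: uses 84 kcal, +386.0 mg vitamin C (running total 386.0 mg).
Take 1 serving of kale: uses 48 kcal, +69.0 mg vitamin C (running total 455.0 mg).
Take 0.55 servings of carrots: uses 33 kcal, +3.3 mg vitamin C (running total 458.3 mg).
Greedy by best ratio exhausts the calories allowance optimally: 458.3 mg.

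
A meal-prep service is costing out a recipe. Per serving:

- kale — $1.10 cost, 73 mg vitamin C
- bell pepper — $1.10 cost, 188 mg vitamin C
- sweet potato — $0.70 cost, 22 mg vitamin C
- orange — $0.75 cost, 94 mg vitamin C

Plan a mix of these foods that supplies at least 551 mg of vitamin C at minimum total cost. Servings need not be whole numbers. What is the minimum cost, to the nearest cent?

Cost per mg of vitamin C: bell pepper $0.0059, orange $0.0080, kale $0.0151, sweet potato $0.0318.
With no serving limits, use only bell pepper: 551 mg / 188 mg = 2.931 servings × $1.10 = $3.22.

$3.22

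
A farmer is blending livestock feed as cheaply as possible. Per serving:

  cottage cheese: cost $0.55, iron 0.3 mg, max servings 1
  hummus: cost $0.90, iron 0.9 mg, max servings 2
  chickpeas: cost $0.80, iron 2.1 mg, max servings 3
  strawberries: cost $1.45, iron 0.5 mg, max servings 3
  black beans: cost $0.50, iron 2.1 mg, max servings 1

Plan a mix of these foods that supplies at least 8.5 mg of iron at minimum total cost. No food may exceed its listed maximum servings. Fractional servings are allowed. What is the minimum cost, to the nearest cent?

$3.00

Cost per mg of iron: black beans $0.2381, chickpeas $0.3810, hummus $1.0000, cottage cheese $1.8333, strawberries $2.9000.
Take 1 serving of black beans: +2.1 mg iron for $0.50 (total $0.50, still need 6.4 mg).
Take 3 servings of chickpeas: +6.3 mg iron for $2.40 (total $2.90, still need 0.1 mg).
Take 0.1111 servings of hummus: +0.1 mg iron for $0.10 (total $3.00, still need 0.0 mg).
Filling from the cheapest source first is optimal under one linear minimum: $3.00.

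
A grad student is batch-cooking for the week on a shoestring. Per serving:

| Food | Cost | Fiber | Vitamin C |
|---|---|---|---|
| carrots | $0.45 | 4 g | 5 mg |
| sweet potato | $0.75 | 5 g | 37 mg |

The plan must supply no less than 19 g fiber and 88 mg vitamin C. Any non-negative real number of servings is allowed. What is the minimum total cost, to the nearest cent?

With two linear requirements the optimum uses one or two foods; enumerate the corners.
carrots only: max(19/4, 88/5) = 17.6 servings → $7.92.
sweet potato only: max(19/5, 88/37) = 3.8 servings → $2.85.
carrots + sweet potato with both tight: 2.138 servings and 2.089 servings → $2.53.
Cheapest feasible corner: $2.53.

$2.53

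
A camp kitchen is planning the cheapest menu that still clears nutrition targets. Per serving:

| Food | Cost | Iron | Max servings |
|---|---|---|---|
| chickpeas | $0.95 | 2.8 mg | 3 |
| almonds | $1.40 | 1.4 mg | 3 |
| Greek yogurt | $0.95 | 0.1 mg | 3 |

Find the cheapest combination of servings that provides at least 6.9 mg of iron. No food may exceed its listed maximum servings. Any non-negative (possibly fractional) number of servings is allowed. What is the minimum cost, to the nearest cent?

Cost per mg of iron: chickpeas $0.3393, almonds $1.0000, Greek yogurt $9.5000.
Take 2.464 servings of chickpeas: +6.9 mg iron for $2.34 (total $2.34, still need 0.0 mg).
Greedy by cheapest-per-mg is optimal for a single linear constraint, so the minimum cost is $2.34.

$2.34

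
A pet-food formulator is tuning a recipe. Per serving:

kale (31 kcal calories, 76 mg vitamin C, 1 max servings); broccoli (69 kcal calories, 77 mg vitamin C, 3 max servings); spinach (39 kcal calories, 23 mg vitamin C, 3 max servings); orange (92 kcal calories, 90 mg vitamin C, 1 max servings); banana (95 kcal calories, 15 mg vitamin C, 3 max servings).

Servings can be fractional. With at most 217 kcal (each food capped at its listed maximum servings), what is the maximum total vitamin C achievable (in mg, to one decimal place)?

Vitamin C per kcal: kale 2.452, broccoli 1.116, orange 0.9783, spinach 0.5897, banana 0.1579.
Take 1 serving of kale: uses 31 kcal, +76.0 mg vitamin C (running total 76.0 mg).
Take 2.696 servings of broccoli: uses 186 kcal, +207.6 mg vitamin C (running total 283.6 mg).
Greedy by best ratio exhausts the calories allowance optimally: 283.6 mg.

283.6 mg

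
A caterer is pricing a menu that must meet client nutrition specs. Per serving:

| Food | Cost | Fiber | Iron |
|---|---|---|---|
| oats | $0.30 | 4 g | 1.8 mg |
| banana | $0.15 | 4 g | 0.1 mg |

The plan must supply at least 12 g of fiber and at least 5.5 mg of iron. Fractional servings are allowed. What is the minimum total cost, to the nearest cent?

The cheapest plan sits at a corner of the feasible region — with two constraints it uses at most two foods.
oats only: max(12/4, 5.5/1.8) = 3.056 servings → $0.92.
banana only: max(12/4, 5.5/0.1) = 55 servings → $8.25.
oats + banana: intersection lies outside the first quadrant.
The minimum over all feasible corners is $0.92.

$0.92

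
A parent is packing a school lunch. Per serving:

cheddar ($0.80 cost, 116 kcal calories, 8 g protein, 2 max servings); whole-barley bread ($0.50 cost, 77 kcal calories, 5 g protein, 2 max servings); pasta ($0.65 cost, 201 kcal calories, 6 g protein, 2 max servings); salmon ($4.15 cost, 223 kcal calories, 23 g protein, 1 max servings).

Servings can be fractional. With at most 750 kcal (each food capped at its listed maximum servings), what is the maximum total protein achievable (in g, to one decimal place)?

Protein per kcal: salmon 0.1031, cheddar 0.06897, whole-barley bread 0.06494, pasta 0.02985.
Take 1 serving of salmon: uses 223 kcal, +23.0 g protein (running total 23.0 g).
Take 2 servings of cheddar: uses 232 kcal, +16.0 g protein (running total 39.0 g).
Take 2 servings of whole-barley bread: uses 154 kcal, +10.0 g protein (running total 49.0 g).
Take 0.7015 servings of pasta: uses 141 kcal, +4.2 g protein (running total 53.2 g).
Filling greedily by protein-per-kcal is optimal for one linear limit, giving 53.2 g.

53.2 g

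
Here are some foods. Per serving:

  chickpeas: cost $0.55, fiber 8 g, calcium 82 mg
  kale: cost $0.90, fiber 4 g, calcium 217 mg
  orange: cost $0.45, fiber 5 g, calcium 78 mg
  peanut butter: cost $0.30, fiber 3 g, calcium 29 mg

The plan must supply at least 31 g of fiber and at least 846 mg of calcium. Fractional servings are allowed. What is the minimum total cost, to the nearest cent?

At the optimum either one food covers both requirements or two foods hit both targets exactly; no other combination can be cheaper.
chickpeas only: max(31/8, 846/82) = 10.32 servings → $5.67.
kale only: max(31/4, 846/217) = 7.75 servings → $6.97.
orange only: max(31/5, 846/78) = 10.85 servings → $4.88.
peanut butter only: max(31/3, 846/29) = 29.17 servings → $8.75.
chickpeas + kale with both tight: 2.374 servings and 3.001 servings → $4.01.
chickpeas + orange: the both-tight solution has a negative serving — not a feasible corner.
chickpeas + peanut butter with both targets exact would need a negative amount; discard.
kale + orange with both tight: 2.344 servings and 4.325 servings → $4.06.
kale + peanut butter with both tight: 3.064 servings and 6.249 servings → $4.63.
orange + peanut butter: the both-tight solution has a negative serving — not a feasible corner.
The minimum over all feasible corners is $4.01.

$4.01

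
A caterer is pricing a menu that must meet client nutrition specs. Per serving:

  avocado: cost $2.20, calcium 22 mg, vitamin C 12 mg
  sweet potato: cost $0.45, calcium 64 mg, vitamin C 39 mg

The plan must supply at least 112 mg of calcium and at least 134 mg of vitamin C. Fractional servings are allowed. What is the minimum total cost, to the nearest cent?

At the optimum either one food covers both requirements or two foods hit both targets exactly; no other combination can be cheaper.
avocado only: max(112/22, 134/12) = 11.17 servings → $24.57.
sweet potato only: max(112/64, 134/39) = 3.436 servings → $1.55.
avocado + sweet potato with both targets exact would need a negative amount; discard.
So the least-cost plan costs $1.55.

$1.55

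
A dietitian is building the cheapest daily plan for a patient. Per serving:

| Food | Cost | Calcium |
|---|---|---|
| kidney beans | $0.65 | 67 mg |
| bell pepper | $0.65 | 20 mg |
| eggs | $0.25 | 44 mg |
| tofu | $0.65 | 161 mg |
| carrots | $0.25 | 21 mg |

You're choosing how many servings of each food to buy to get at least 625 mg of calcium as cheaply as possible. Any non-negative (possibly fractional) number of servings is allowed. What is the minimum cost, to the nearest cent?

$2.52

Cost per mg of calcium: tofu $0.0040, eggs $0.0057, kidney beans $0.0097, carrots $0.0119, bell pepper $0.0325.
With no serving limits, use only tofu: 625 mg / 161 mg = 3.882 servings × $0.65 = $2.52.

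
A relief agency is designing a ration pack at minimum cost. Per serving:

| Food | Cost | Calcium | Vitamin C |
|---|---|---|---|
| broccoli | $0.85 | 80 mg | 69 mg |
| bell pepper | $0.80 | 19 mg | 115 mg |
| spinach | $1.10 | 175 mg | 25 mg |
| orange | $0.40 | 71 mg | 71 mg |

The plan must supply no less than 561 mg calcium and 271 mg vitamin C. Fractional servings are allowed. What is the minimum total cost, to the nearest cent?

$3.16

The cheapest plan sits at a corner of the feasible region — with two constraints it uses at most two foods.
broccoli only: max(561/80, 271/69) = 7.013 servings → $5.96.
bell pepper only: max(561/19, 271/115) = 29.53 servings → $23.62.
spinach only: max(561/175, 271/25) = 10.84 servings → $11.92.
orange only: max(561/71, 271/71) = 7.901 servings → $3.16.
broccoli + bell pepper: the both-tight solution has a negative serving — not a feasible corner.
broccoli + spinach with both tight: 3.315 servings and 1.69 servings → $4.68.
broccoli + orange with both targets exact would need a negative amount; discard.
bell pepper + spinach with both tight: 1.7 servings and 3.021 servings → $4.68.
bell pepper + orange with both targets exact would need a negative amount; discard.
spinach + orange with both tight: 1.933 servings and 3.136 servings → $3.38.
The minimum over all feasible corners is $3.16.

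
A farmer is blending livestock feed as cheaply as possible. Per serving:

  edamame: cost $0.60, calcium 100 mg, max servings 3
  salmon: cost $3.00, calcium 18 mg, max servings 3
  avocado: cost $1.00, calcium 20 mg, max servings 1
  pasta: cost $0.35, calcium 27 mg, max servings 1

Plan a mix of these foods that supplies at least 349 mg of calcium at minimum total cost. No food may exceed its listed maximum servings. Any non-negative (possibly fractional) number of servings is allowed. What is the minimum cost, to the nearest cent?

$3.48

Cost per mg of calcium: edamame $0.0060, pasta $0.0130, avocado $0.0500, salmon $0.1667.
Take 3 servings of edamame: +300.0 mg calcium for $1.80 (total $1.80, still need 49.0 mg).
Take 1 serving of pasta: +27.0 mg calcium for $0.35 (total $2.15, still need 22.0 mg).
Take 1 serving of avocado: +20.0 mg calcium for $1.00 (total $3.15, still need 2.0 mg).
Take 0.1111 servings of salmon: +2.0 mg calcium for $0.33 (total $3.48, still need 0.0 mg).
Filling from the cheapest source first is optimal under one linear minimum: $3.48.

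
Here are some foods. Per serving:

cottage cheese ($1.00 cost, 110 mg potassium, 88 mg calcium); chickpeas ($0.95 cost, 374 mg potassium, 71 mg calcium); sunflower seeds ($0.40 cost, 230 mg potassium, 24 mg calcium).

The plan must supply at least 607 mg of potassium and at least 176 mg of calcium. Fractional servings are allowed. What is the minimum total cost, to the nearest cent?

Check every corner: each single food scaled to meet both minima, and each pair solved so both constraints bind.
cottage cheese only: max(607/110, 176/88) = 5.518 servings → $5.52.
chickpeas only: max(607/374, 176/71) = 2.479 servings → $2.35.
sunflower seeds only: max(607/230, 176/24) = 7.333 servings → $2.93.
cottage cheese + chickpeas with both tight: 0.9054 servings and 1.357 servings → $2.19.
cottage cheese + sunflower seeds with both tight: 1.472 servings and 1.935 servings → $2.25.
chickpeas + sunflower seeds: the both-tight solution has a negative serving — not a feasible corner.
Cheapest feasible corner: $2.19.

$2.19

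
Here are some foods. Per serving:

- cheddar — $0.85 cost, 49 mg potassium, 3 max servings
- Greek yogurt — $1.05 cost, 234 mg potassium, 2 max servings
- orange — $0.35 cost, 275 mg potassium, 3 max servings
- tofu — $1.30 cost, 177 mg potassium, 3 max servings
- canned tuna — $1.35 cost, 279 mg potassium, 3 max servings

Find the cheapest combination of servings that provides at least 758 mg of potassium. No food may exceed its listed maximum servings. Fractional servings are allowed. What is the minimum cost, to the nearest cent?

Cost per mg of potassium: orange $0.0013, Greek yogurt $0.0045, canned tuna $0.0048, tofu $0.0073, cheddar $0.0173.
Take 2.756 servings of orange: +758.0 mg potassium for $0.96 (total $0.96, still need 0.0 mg).
Greedy by cheapest-per-mg is optimal for a single linear constraint, so the minimum cost is $0.96.

$0.96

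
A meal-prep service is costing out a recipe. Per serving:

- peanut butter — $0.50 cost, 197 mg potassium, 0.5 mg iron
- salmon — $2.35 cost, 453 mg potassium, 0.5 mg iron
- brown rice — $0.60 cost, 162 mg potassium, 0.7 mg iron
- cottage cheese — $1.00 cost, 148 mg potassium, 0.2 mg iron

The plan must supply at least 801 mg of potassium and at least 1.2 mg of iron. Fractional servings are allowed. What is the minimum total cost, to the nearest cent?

At the optimum either one food covers both requirements or two foods hit both targets exactly; no other combination can be cheaper.
peanut butter only: max(801/197, 1.2/0.5) = 4.066 servings → $2.03.
salmon only: max(801/453, 1.2/0.5) = 2.4 servings → $5.64.
brown rice only: max(801/162, 1.2/0.7) = 4.944 servings → $2.97.
cottage cheese only: max(801/148, 1.2/0.2) = 6 servings → $6.00.
peanut butter + salmon with both tight: 1.118 servings and 1.282 servings → $3.57.
peanut butter + brown rice: intersection lies outside the first quadrant.
peanut butter + cottage cheese with both tight: 0.5029 servings and 4.743 servings → $4.99.
salmon + brown rice with both tight: 1.551 servings and 0.6061 servings → $4.01.
salmon + cottage cheese: intersection lies outside the first quadrant.
brown rice + cottage cheese with both tight: 0.2444 servings and 5.145 servings → $5.29.
So the least-cost plan costs $2.03.

$2.03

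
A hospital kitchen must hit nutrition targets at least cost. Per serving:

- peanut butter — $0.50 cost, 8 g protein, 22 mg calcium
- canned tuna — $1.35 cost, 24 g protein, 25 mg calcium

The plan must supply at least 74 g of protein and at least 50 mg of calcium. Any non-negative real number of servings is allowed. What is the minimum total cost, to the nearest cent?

$4.16

peanut butter only: max(74/8, 50/22) = 9.25 servings → $4.62.
canned tuna only: max(74/24, 50/25) = 3.083 servings → $4.16.
peanut butter + canned tuna: the both-tight solution has a negative serving — not a feasible corner.
The minimum over all feasible corners is $4.16.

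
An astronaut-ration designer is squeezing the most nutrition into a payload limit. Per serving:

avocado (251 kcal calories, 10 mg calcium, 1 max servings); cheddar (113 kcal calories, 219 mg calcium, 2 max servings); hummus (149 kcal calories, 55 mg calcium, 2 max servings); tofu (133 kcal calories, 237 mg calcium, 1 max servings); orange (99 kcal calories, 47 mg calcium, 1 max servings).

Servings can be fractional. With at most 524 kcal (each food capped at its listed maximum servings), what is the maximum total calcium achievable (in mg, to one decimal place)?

746.4 mg

Calcium per kcal: cheddar 1.938, tofu 1.782, orange 0.4747, hummus 0.3691, avocado 0.03984.
Take 2 servings of cheddar: uses 226 kcal, +438.0 mg calcium (running total 438.0 mg).
Take 1 serving of tofu: uses 133 kcal, +237.0 mg calcium (running total 675.0 mg).
Take 1 serving of orange: uses 99 kcal, +47.0 mg calcium (running total 722.0 mg).
Take 0.443 servings of hummus: uses 66 kcal, +24.4 mg calcium (running total 746.4 mg).
Greedy by best ratio exhausts the calories allowance optimally: 746.4 mg.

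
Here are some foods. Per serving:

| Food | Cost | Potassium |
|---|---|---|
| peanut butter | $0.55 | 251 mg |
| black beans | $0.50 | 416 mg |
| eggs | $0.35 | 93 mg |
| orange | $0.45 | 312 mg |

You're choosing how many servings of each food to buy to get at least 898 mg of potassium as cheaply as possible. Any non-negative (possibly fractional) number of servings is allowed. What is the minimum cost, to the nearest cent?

Cost per mg of potassium: black beans $0.0012, orange $0.0014, peanut butter $0.0022, eggs $0.0038.
With no serving limits, use only black beans: 898 mg / 416 mg = 2.159 servings × $0.50 = $1.08.

$1.08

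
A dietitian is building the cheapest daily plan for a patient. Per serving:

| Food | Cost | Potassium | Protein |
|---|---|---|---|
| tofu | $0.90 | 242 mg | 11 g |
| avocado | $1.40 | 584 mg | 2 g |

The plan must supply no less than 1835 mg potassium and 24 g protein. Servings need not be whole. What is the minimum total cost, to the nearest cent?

$4.96

The cheapest plan sits at a corner of the feasible region — with two constraints it uses at most two foods.
tofu only: max(1835/242, 24/11) = 7.583 servings → $6.82.
avocado only: max(1835/584, 24/2) = 12 servings → $16.80.
tofu + avocado with both tight: 1.742 servings and 2.42 servings → $4.96.
So the least-cost plan costs $4.96.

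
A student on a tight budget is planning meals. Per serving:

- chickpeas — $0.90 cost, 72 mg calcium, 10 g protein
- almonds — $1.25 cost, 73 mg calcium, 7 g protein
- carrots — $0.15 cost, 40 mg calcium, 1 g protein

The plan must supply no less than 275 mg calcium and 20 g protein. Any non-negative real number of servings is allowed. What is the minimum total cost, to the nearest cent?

Minimising a linear cost over {calcium ≥ 275, protein ≥ 20, servings ≥ 0} — the optimum is at a vertex, using one or two foods.
chickpeas only: max(275/72, 20/10) = 3.819 servings → $3.44.
almonds only: max(275/73, 20/7) = 3.767 servings → $4.71.
carrots only: max(275/40, 20/1) = 20 servings → $3.00.
chickpeas + almonds: the both-tight solution has a negative serving — not a feasible corner.
chickpeas + carrots with both tight: 1.601 servings and 3.994 servings → $2.04.
almonds + carrots with both tight: 2.536 servings and 2.246 servings → $3.51.
So the least-cost plan costs $2.04.

$2.04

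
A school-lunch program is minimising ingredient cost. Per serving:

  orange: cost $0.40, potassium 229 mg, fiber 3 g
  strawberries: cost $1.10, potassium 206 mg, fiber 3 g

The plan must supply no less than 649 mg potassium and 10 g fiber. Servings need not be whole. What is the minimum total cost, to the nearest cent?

orange only: max(649/229, 10/3) = 3.333 servings → $1.33.
strawberries only: max(649/206, 10/3) = 3.333 servings → $3.67.
orange + strawberries: the both-tight solution has a negative serving — not a feasible corner.
The minimum over all feasible corners is $1.33.

$1.33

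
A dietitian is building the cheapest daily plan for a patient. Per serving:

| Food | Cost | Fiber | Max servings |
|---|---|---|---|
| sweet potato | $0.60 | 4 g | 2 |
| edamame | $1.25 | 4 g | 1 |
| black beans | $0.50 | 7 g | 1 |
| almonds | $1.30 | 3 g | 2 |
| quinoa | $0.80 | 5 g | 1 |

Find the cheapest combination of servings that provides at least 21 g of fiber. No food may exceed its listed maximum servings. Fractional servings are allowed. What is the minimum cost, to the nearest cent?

$2.81

Cost per g of fiber: black beans $0.0714, sweet potato $0.1500, quinoa $0.1600, edamame $0.3125, almonds $0.4333.
Take 1 serving of black beans: +7.0 g fiber for $0.50 (total $0.50, still need 14.0 g).
Take 2 servings of sweet potato: +8.0 g fiber for $1.20 (total $1.70, still need 6.0 g).
Take 1 serving of quinoa: +5.0 g fiber for $0.80 (total $2.50, still need 1.0 g).
Take 0.25 servings of edamame: +1.0 g fiber for $0.31 (total $2.81, still need 0.0 g).
Filling from the cheapest source first is optimal under one linear minimum: $2.81.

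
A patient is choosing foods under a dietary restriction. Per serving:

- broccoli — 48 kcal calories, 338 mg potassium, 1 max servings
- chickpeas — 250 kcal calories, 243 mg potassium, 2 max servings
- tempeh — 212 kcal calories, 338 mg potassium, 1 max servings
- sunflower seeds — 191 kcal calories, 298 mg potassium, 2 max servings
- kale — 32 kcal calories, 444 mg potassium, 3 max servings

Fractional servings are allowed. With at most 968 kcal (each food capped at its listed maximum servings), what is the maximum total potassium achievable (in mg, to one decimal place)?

Potassium per kcal: kale 13.88, broccoli 7.042, tempeh 1.594, sunflower seeds 1.56, chickpeas 0.972.
Take 3 servings of kale: uses 96 kcal, +1332.0 mg potassium (running total 1332.0 mg).
Take 1 serving of broccoli: uses 48 kcal, +338.0 mg potassium (running total 1670.0 mg).
Take 1 serving of tempeh: uses 212 kcal, +338.0 mg potassium (running total 2008.0 mg).
Take 2 servings of sunflower seeds: uses 382 kcal, +596.0 mg potassium (running total 2604.0 mg).
Take 0.92 servings of chickpeas: uses 230 kcal, +223.6 mg potassium (running total 2827.6 mg).
Greedy by best ratio exhausts the calories allowance optimally: 2827.6 mg.

2827.6 mg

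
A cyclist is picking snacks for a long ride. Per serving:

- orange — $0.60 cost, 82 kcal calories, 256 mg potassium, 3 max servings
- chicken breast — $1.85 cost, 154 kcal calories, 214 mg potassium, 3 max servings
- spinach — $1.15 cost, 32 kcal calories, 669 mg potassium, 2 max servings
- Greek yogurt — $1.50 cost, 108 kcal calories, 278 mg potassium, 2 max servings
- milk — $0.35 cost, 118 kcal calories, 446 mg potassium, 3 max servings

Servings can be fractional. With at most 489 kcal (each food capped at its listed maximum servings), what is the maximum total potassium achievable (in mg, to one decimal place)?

2897.7 mg

Potassium per kcal: spinach 20.91, milk 3.78, orange 3.122, Greek yogurt 2.574, chicken breast 1.39.
Take 2 servings of spinach: uses 64 kcal, +1338.0 mg potassium (running total 1338.0 mg).
Take 3 servings of milk: uses 354 kcal, +1338.0 mg potassium (running total 2676.0 mg).
Take 0.8659 servings of orange: uses 71 kcal, +221.7 mg potassium (running total 2897.7 mg).
Filling greedily by potassium-per-kcal is optimal for one linear limit, giving 2897.7 mg.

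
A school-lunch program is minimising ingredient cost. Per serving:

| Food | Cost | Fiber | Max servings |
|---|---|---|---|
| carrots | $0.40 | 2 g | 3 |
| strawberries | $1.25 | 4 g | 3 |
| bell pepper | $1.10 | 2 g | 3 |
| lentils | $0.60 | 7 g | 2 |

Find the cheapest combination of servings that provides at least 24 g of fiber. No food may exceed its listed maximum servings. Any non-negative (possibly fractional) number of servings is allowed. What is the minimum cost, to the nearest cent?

$3.65

Cost per g of fiber: lentils $0.0857, carrots $0.2000, strawberries $0.3125, bell pepper $0.5500.
Take 2 servings of lentils: +14.0 g fiber for $1.20 (total $1.20, still need 10.0 g).
Take 3 servings of carrots: +6.0 g fiber for $1.20 (total $2.40, still need 4.0 g).
Take 1 serving of strawberries: +4.0 g fiber for $1.25 (total $3.65, still need 0.0 g).
Filling from the cheapest source first is optimal under one linear minimum: $3.65.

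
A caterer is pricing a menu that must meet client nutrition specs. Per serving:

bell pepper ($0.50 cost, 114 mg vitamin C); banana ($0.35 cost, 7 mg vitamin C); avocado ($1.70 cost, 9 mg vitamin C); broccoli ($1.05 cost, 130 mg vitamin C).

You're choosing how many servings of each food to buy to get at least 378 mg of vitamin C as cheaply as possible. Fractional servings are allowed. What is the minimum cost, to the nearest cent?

Cost per mg of vitamin C: bell pepper $0.0044, broccoli $0.0081, banana $0.0500, avocado $0.1889.
With no serving limits, use only bell pepper: 378 mg / 114 mg = 3.316 servings × $0.50 = $1.66.

$1.66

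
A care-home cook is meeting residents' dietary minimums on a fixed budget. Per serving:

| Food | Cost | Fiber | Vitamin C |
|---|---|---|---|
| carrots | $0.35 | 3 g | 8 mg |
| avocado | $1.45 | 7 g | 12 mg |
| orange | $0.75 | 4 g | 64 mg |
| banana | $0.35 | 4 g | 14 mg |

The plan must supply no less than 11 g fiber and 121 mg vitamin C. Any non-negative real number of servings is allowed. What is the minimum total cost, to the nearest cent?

carrots only: max(11/3, 121/8) = 15.12 servings → $5.29.
avocado only: max(11/7, 121/12) = 10.08 servings → $14.62.
orange only: max(11/4, 121/64) = 2.75 servings → $2.06.
banana only: max(11/4, 121/14) = 8.643 servings → $3.02.
carrots + avocado: the both-tight solution has a negative serving — not a feasible corner.
carrots + orange with both tight: 1.375 servings and 1.719 servings → $1.77.
carrots + banana with both targets exact would need a negative amount; discard.
avocado + orange with both tight: 0.55 servings and 1.788 servings → $2.14.
avocado + banana: intersection lies outside the first quadrant.
orange + banana with both tight: 1.65 servings and 1.1 servings → $1.62.
The minimum over all feasible corners is $1.62.

$1.62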